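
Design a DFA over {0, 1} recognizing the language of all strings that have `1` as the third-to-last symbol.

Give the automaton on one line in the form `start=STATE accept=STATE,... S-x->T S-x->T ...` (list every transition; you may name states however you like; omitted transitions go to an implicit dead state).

Because acceptance depends on a position counted from the end, the machine has to buffer the most recent 3 symbols. Make each state the string of the last up-to-3 symbols read; on input `x` shift the window left and append `x`. Accept when the buffered window has length 3 and begins with `1`.
15 states suffice.
          0    1  
>  q0     q1   q2 
   q1     q3   q4 
   q2     q5   q6 
   q3     q7   q8 
   q4     q9  q10 
   q5    q11  q12 
   q6    q13  q14 
   q7     q7   q8 
   q8     q9  q10 
   q9    q11  q12 
   q10   q13  q14 
 * q11    q7   q8 
 * q12    q9  q10 
 * q13   q11  q12 
 * q14   q13  q14 
(> = start, * = accepting)

start=q0 accept=q11,q12,q13,q14 q0-0->q1 q0-1->q2 q1-0->q3 q1-1->q4 q2-0->q5 q2-1->q6 q3-0->q7 q3-1->q8 q4-0->q9 q4-1->q10 q5-0->q11 q5-1->q12 q6-0->q13 q6-1->q14 q7-0->q7 q7-1->q8 q8-0->q9 q8-1->q10 q9-0->q11 q9-1->q12 q10-0->q13 q10-1->q14 q11-0->q7 q11-1->q8 q12-0->q9 q12-1->q10 q13-0->q11 q13-1->q12 q14-0->q13 q14-1->q14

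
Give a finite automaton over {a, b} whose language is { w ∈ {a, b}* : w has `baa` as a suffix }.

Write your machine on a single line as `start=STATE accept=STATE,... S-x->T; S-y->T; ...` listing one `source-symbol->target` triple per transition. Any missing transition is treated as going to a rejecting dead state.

start=s0; accept=s3; s0-a->s0; s0-b->s1; s1-a->s2; s1-b->s1; s2-a->s3; s2-b->s1; s3-a->s0; s3-b->s1

Let each state record the length of the longest suffix of the input read so far that is also a prefix of `baa`. s1 means the last symbol is `b`; s2 means the last 2 symbols are `ba`; s3 means the last 3 symbols are `baa`. Accept only at s3, where the string currently ends in `baa`.
With 4 states:
        a   b  
>  s0   s0  s1 
   s1   s2  s1 
   s2   s3  s1 
 * s3   s0  s1 
(> = start, * = accepting)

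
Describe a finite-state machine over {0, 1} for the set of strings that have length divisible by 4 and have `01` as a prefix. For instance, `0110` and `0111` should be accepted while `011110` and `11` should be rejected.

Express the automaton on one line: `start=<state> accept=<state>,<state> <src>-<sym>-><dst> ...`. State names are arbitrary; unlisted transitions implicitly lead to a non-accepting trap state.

Build one automaton per condition and run them in lockstep. The first has 4 states tracking the input length modulo 4; the second has 4 states tracking whether the input so far still matches the prefix `01`. A product state is a pair (one from each), accepting exactly when both do. After merging equivalent states the machine shrinks.
       0  1 
>  A   B  C 
   B   C  D 
   C   C  C 
   D   E  E 
   E   F  F 
 * F   G  G 
   G   D  D 
(> = start, * = accepting)

start=A accept=F A-0->B A-1->C B-0->C B-1->D C-0->C C-1->C D-0->E D-1->E E-0->F E-1->F F-0->G F-1->G G-0->D G-1->D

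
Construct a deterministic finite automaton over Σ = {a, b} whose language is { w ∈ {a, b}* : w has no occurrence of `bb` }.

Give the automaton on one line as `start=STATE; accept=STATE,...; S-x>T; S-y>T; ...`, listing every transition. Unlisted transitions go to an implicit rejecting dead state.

Track partial matches of the forbidden pattern `bb`. State q2 is a dead state reached once `bb` has occurred; every other state accepts. q0 means no part of `bb` is currently matched.
3 states suffice.
        a   b  
>* q0   q0  q1 
 * q1   q0  q2 
   q2   q2  q2 
(> = start, * = accepting)

start=q0; accept=q0,q1; q0-a>q0; q0-b>q1; q1-a>q0; q1-b>q2; q2-a>q2; q2-b>q2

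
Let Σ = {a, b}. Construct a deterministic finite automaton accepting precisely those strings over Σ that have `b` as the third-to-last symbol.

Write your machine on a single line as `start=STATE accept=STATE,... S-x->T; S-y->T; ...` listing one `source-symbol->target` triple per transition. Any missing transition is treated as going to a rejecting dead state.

start=S0; accept=S11,S12,S13,S14; S0-a->S1; S0-b->S2; S1-a->S3; S1-b->S4; S2-a->S5; S2-b->S6; S3-a->S7; S3-b->S8; S4-a->S9; S4-b->S10; S5-a->S11; S5-b->S12; S6-a->S13; S6-b->S14; S7-a->S7; S7-b->S8; S8-a->S9; S8-b->S10; S9-a->S11; S9-b->S12; S10-a->S13; S10-b->S14; S11-a->S7; S11-b->S8; S12-a->S9; S12-b->S10; S13-a->S11; S13-b->S12; S14-a->S13; S14-b->S14

Because acceptance depends on a position counted from the end, the machine has to buffer the most recent 3 symbols. Make each state the string of the last up-to-3 symbols read; on input `x` shift the window left and append `x`. Accept when the buffered window has length 3 and begins with `b`.
A 15-state machine:
          a    b  
>  S0     S1   S2 
   S1     S3   S4 
   S2     S5   S6 
   S3     S7   S8 
   S4     S9  S10 
   S5    S11  S12 
   S6    S13  S14 
   S7     S7   S8 
   S8     S9  S10 
   S9    S11  S12 
   S10   S13  S14 
 * S11    S7   S8 
 * S12    S9  S10 
 * S13   S11  S12 
 * S14   S13  S14 
(> = start, * = accepting)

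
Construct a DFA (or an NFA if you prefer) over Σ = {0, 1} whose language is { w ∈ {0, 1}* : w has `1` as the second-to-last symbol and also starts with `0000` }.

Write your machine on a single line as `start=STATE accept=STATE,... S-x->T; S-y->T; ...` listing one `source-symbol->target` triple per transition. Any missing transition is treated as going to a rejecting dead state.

start=q0; accept=q7,q8; q0-0->q1; q0-1->q2; q1-0->q3; q1-1->q2; q2-0->q2; q2-1->q2; q3-0->q4; q3-1->q2; q4-0->q5; q4-1->q2; q5-0->q5; q5-1->q6; q6-0->q7; q6-1->q8; q7-0->q5; q7-1->q6; q8-0->q7; q8-1->q8

Run two small machines in parallel and take their product. The first has 7 states tracking the last 2 symbols read; the second has 6 states tracking whether the input so far still matches the prefix `0000`. A product state is a pair (one from each), accepting exactly when both do. Equivalent product states are then merged.
        0   1  
>  q0   q1  q2 
   q1   q3  q2 
   q2   q2  q2 
   q3   q4  q2 
   q4   q5  q2 
   q5   q5  q6 
   q6   q7  q8 
 * q7   q5  q6 
 * q8   q7  q8 
(> = start, * = accepting)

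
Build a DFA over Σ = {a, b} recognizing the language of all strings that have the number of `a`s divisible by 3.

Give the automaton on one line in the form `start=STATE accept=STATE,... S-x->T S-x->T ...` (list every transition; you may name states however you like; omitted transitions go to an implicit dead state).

Keep the running count of `a`s modulo 3: each `a` advances along the cycle S0 → S1 → S2 → S0 while other symbols loop. Accept at S0.
        a   b  
>* S0   S1  S0 
   S1   S2  S1 
   S2   S0  S2 
(> = start, * = accepting)

start=S0 accept=S0 S0-a->S1 S0-b->S0 S1-a->S2 S1-b->S1 S2-a->S0 S2-b->S2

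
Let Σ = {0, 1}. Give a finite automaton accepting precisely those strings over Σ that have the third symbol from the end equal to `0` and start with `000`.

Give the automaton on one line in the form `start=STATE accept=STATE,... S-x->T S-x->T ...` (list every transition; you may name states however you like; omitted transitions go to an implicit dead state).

Build one automaton per condition and run them in lockstep. One (15 states) tracks the last 3 symbols read; the other (5 states) tracks whether the input so far still matches the prefix `000`. Each combined state is a pair, one component from each; accept when both components accept. After merging equivalent states the machine shrinks.
A 12-state machine:
          0    1  
>  s0     s1   s2 
   s1     s3   s2 
   s2     s2   s2 
   s3     s4   s2 
 * s4     s4   s5 
 * s5     s6   s7 
 * s6     s8   s9 
 * s7    s10  s11 
   s8     s4   s5 
   s9     s6   s7 
   s10    s8   s9 
   s11   s10  s11 
(> = start, * = accepting)

start=s0 accept=s4,s5,s6,s7 s0-0->s1 s0-1->s2 s1-0->s3 s1-1->s2 s2-0->s2 s2-1->s2 s3-0->s4 s3-1->s2 s4-0->s4 s4-1->s5 s5-0->s6 s5-1->s7 s6-0->s8 s6-1->s9 s7-0->s10 s7-1->s11 s8-0->s4 s8-1->s5 s9-0->s6 s9-1->s7 s10-0->s8 s10-1->s9 s11-0->s10 s11-1->s11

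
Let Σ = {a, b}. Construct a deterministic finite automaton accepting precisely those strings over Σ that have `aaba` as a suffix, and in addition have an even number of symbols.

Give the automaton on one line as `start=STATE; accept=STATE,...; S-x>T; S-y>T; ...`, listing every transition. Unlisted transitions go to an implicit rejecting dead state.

start=q0; accept=q5; q0-a>q1; q0-b>q2; q1-a>q3; q1-b>q0; q2-a>q0; q2-b>q0; q3-a>q1; q3-b>q4; q4-a>q5; q4-b>q0; q5-a>q1; q5-b>q2

Handle the two conditions separately and then intersect. The first has 5 states tracking how much of the suffix `aaba` has currently been matched; the second has 2 states tracking the input length modulo 2. A product state is a pair (one from each), accepting exactly when both do. Equivalent product states are then merged.
With 6 states:
        a   b  
>  q0   q1  q2 
   q1   q3  q0 
   q2   q0  q0 
   q3   q1  q4 
   q4   q5  q0 
 * q5   q1  q2 
(> = start, * = accepting)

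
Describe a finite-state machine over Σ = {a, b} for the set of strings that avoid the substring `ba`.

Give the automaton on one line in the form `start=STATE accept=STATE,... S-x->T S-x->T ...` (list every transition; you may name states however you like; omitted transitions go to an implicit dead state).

start=q0 accept=q0,q1 q0-a->q0 q0-b->q1 q1-a->q2 q1-b->q1 q2-a->q2 q2-b->q2

This is the complement of 'contains `ba`'. Use the same substring-matching states — q0 through q2 holding how much of `ba` has just been matched — but flip the accepting set: everything except the trap q2 accepts.
With 3 states:
        a   b  
>* q0   q0  q1 
 * q1   q2  q1 
   q2   q2  q2 
(> = start, * = accepting)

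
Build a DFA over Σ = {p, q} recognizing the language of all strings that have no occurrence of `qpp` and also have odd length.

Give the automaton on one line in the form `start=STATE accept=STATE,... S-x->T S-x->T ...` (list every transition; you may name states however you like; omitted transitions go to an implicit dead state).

Build one automaton per condition and run them in lockstep. The first has 4 states tracking partial matches of the forbidden pattern `qpp`; the second has 2 states tracking the input length modulo 2. A product state is a pair (one from each), accepting exactly when both do.
        p   q  
>  s0   s1  s2 
 * s1   s0  s3 
 * s2   s4  s3 
   s3   s5  s2 
   s4   s6  s2 
 * s5   s7  s3 
   s6   s7  s7 
   s7   s6  s6 
(> = start, * = accepting)

start=s0 accept=s1,s2,s5 s0-p->s1 s0-q->s2 s1-p->s0 s1-q->s3 s2-p->s4 s2-q->s3 s3-p->s5 s3-q->s2 s4-p->s6 s4-q->s2 s5-p->s7 s5-q->s3 s6-p->s7 s6-q->s7 s7-p->s6 s7-q->s6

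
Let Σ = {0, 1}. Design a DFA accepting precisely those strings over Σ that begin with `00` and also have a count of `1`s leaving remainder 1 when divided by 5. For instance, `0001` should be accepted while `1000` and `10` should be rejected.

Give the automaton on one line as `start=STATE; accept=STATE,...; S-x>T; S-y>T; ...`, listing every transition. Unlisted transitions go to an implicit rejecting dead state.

start=s0; accept=s4; s0-0>s1; s0-1>s2; s1-0>s3; s1-1>s2; s2-0>s2; s2-1>s2; s3-0>s3; s3-1>s4; s4-0>s4; s4-1>s5; s5-0>s5; s5-1>s6; s6-0>s6; s6-1>s7; s7-0>s7; s7-1>s3

Build one automaton per condition and run them in lockstep. The first has 4 states tracking whether the input so far still matches the prefix `00`; the second has 5 states tracking the count of `1`s modulo 5. A product state is a pair (one from each), accepting exactly when both do. Equivalent product states are then merged.
With 8 states:
        0   1  
>  s0   s1  s2 
   s1   s3  s2 
   s2   s2  s2 
   s3   s3  s4 
 * s4   s4  s5 
   s5   s5  s6 
   s6   s6  s7 
   s7   s7  s3 
(> = start, * = accepting)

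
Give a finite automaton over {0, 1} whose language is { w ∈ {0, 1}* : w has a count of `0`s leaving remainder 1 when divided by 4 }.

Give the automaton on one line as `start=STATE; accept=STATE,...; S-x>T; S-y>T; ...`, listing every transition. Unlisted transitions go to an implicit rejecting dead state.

start=s0; accept=s1; s0-0>s1; s0-1>s0; s1-0>s2; s1-1>s1; s2-0>s3; s2-1>s2; s3-0>s0; s3-1>s3

The only thing that matters is how many `0`s have appeared, reduced mod 4. Use one state per residue: s0 for 0, …, s3 for 3. Reading `0` moves to the next residue; anything else stays put. s1 is accepting.
A 4-state machine:
        0   1  
>  s0   s1  s0 
 * s1   s2  s1 
   s2   s3  s2 
   s3   s0  s3 
(> = start, * = accepting)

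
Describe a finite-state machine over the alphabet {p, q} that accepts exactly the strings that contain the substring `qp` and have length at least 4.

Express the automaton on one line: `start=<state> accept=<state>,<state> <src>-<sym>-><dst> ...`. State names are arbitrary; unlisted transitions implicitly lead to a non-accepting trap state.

Build one automaton per condition and run them in lockstep. The first has 3 states tracking whether and how much of `qp` has been seen; the second has 6 states tracking the input length, saturating at 5. A product state is a pair (one from each), accepting exactly when both do. After merging equivalent states the machine shrinks.
A 9-state machine:
       p  q 
>  A   B  C 
   B   D  E 
   C   F  E 
   D   D  G 
   E   H  G 
   F   H  H 
   G   I  G 
   H   I  I 
 * I   I  I 
(> = start, * = accepting)

start=A accept=I A-p->B A-q->C B-p->D B-q->E C-p->F C-q->E D-p->D D-q->G E-p->H E-q->G F-p->H F-q->H G-p->I G-q->G H-p->I H-q->I I-p->I I-q->I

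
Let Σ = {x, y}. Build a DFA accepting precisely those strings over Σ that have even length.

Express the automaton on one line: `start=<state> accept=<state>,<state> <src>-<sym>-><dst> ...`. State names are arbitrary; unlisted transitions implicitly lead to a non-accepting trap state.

Count input length modulo 2: every symbol advances one step around the cycle q0 → q1 → q0. Accept at q0.
With 2 states:
        x   y  
>* q0   q1  q1 
   q1   q0  q0 
(> = start, * = accepting)

start=q0 accept=q0 q0-x->q1 q0-y->q1 q1-x->q0 q1-y->q0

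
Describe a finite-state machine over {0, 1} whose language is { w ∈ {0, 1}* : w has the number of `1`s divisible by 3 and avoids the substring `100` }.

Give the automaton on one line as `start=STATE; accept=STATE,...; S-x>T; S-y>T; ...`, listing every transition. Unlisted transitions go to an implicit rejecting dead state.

Run two small machines in parallel and take their product. One (3 states) tracks the count of `1`s modulo 3; the other (4 states) tracks partial matches of the forbidden pattern `100`. Each combined state is a pair, one component from each; accept when both components accept. Minimizing collapses redundant product states.
        0   1  
>* q0   q0  q1 
   q1   q2  q3 
   q2   q4  q3 
   q3   q5  q6 
   q4   q4  q4 
   q5   q4  q6 
 * q6   q7  q1 
 * q7   q4  q1 
(> = start, * = accepting)

start=q0; accept=q0,q6,q7; q0-0>q0; q0-1>q1; q1-0>q2; q1-1>q3; q2-0>q4; q2-1>q3; q3-0>q5; q3-1>q6; q4-0>q4; q4-1>q4; q5-0>q4; q5-1>q6; q6-0>q7; q6-1>q1; q7-0>q4; q7-1>q1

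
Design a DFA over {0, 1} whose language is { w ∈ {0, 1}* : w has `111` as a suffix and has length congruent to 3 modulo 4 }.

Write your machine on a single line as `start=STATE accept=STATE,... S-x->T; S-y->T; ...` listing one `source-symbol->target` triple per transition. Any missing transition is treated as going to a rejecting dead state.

start=q0; accept=q9; q0-0->q1; q0-1->q2; q1-0->q3; q1-1->q4; q2-0->q3; q2-1->q5; q3-0->q6; q3-1->q7; q4-0->q6; q4-1->q8; q5-0->q6; q5-1->q9; q6-0->q0; q6-1->q10; q7-0->q0; q7-1->q11; q8-0->q0; q8-1->q12; q9-0->q0; q9-1->q12; q10-0->q1; q10-1->q13; q11-0->q1; q11-1->q14; q12-0->q1; q12-1->q14; q13-0->q3; q13-1->q15; q14-0->q3; q14-1->q15; q15-0->q6; q15-1->q9

Build one automaton per condition and run them in lockstep. The first has 4 states tracking how much of the suffix `111` has currently been matched; the second has 4 states tracking the input length modulo 4. A product state is a pair (one from each), accepting exactly when both do.
16 states suffice.
          0    1  
>  q0     q1   q2 
   q1     q3   q4 
   q2     q3   q5 
   q3     q6   q7 
   q4     q6   q8 
   q5     q6   q9 
   q6     q0  q10 
   q7     q0  q11 
   q8     q0  q12 
 * q9     q0  q12 
   q10    q1  q13 
   q11    q1  q14 
   q12    q1  q14 
   q13    q3  q15 
   q14    q3  q15 
   q15    q6   q9 
(> = start, * = accepting)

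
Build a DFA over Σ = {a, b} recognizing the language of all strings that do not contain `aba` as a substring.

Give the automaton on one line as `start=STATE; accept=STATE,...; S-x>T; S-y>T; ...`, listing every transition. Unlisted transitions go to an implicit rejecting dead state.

start=q0; accept=q0,q1,q2; q0-a>q1; q0-b>q0; q1-a>q1; q1-b>q2; q2-a>q3; q2-b>q0; q3-a>q3; q3-b>q3

This is the complement of 'contains `aba`'. Use the same substring-matching states — q0 through q3 holding how much of `aba` has just been matched — but flip the accepting set: everything except the trap q3 accepts.
With 4 states:
        a   b  
>* q0   q1  q0 
 * q1   q1  q2 
 * q2   q3  q0 
   q3   q3  q3 
(> = start, * = accepting)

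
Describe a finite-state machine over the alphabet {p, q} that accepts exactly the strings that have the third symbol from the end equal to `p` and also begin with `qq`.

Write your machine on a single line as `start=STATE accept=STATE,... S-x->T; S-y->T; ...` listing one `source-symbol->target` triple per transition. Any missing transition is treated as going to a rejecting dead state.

start=s0; accept=s7,s8,s9,s10; s0-p->s1; s0-q->s2; s1-p->s1; s1-q->s1; s2-p->s1; s2-q->s3; s3-p->s4; s3-q->s3; s4-p->s5; s4-q->s6; s5-p->s7; s5-q->s8; s6-p->s9; s6-q->s10; s7-p->s7; s7-q->s8; s8-p->s9; s8-q->s10; s9-p->s5; s9-q->s6; s10-p->s4; s10-q->s3

Run two small machines in parallel and take their product. The first has 15 states tracking the last 3 symbols read; the second has 4 states tracking whether the input so far still matches the prefix `qq`. A product state is a pair (one from each), accepting exactly when both do. Minimizing collapses redundant product states.
An 11-state machine:
          p    q  
>  s0     s1   s2 
   s1     s1   s1 
   s2     s1   s3 
   s3     s4   s3 
   s4     s5   s6 
   s5     s7   s8 
   s6     s9  s10 
 * s7     s7   s8 
 * s8     s9  s10 
 * s9     s5   s6 
 * s10    s4   s3 
(> = start, * = accepting)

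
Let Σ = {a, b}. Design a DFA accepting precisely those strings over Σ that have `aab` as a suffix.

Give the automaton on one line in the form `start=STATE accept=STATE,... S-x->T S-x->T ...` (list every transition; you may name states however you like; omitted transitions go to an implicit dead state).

start=S0 accept=S3 S0-a->S1 S0-b->S0 S1-a->S2 S1-b->S0 S2-a->S2 S2-b->S3 S3-a->S1 S3-b->S0

Let each state record the length of the longest suffix of the input read so far that is also a prefix of `aab`. S1 means the last symbol is `a`; S2 means the last 2 symbols are `aa`; S3 means the last 3 symbols are `aab`. Accept only at S3, where the string currently ends in `aab`.
A 4-state machine:
        a   b  
>  S0   S1  S0 
   S1   S2  S0 
   S2   S2  S3 
 * S3   S1  S0 
(> = start, * = accepting)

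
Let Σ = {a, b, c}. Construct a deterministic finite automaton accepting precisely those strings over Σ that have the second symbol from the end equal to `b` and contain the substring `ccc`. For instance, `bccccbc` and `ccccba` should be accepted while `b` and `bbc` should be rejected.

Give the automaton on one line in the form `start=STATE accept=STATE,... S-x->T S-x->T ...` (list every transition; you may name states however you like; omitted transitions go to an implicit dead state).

Build one automaton per condition and run them in lockstep. One (13 states) tracks the last 2 symbols read; the other (4 states) tracks whether and how much of `ccc` has been seen. Each combined state is a pair, one component from each; accept when both components accept. After merging equivalent states the machine shrinks.
7 states suffice.
        a   b   c  
>  q0   q0  q0  q1 
   q1   q0  q0  q2 
   q2   q0  q0  q3 
   q3   q3  q4  q3 
   q4   q5  q6  q5 
 * q5   q3  q4  q3 
 * q6   q5  q6  q5 
(> = start, * = accepting)

start=q0 accept=q5,q6 q0-a->q0 q0-b->q0 q0-c->q1 q1-a->q0 q1-b->q0 q1-c->q2 q2-a->q0 q2-b->q0 q2-c->q3 q3-a->q3 q3-b->q4 q3-c->q3 q4-a->q5 q4-b->q6 q4-c->q5 q5-a->q3 q5-b->q4 q5-c->q3 q6-a->q5 q6-b->q6 q6-c->q5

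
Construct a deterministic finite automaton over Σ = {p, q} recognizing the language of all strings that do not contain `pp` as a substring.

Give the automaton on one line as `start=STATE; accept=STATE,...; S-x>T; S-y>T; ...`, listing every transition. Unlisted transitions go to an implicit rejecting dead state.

start=A; accept=A,B; A-p>B; A-q>A; B-p>C; B-q>A; C-p>C; C-q>C

This is the complement of 'contains `pp`'. Use the same substring-matching states — A through C holding how much of `pp` has just been matched — but flip the accepting set: everything except the trap C accepts.
3 states suffice.
       p  q 
>* A   B  A 
 * B   C  A 
   C   C  C 
(> = start, * = accepting)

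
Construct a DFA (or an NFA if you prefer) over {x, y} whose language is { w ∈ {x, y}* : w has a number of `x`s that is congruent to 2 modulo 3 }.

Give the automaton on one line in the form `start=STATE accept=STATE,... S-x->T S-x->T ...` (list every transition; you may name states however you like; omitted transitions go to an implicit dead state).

start=q0 accept=q2 q0-x->q1 q0-y->q0 q1-x->q2 q1-y->q1 q2-x->q0 q2-y->q2

The only thing that matters is how many `x`s have appeared, reduced mod 3. Use one state per residue: q0 for 0, …, q2 for 2. Reading `x` moves to the next residue; anything else stays put. q2 is accepting.
A 3-state machine:
        x   y  
>  q0   q1  q0 
   q1   q2  q1 
 * q2   q0  q2 
(> = start, * = accepting)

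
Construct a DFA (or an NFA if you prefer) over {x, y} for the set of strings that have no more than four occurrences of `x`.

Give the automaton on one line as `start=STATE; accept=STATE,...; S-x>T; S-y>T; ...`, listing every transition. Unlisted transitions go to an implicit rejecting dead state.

Count `x`s, saturating at 5: states q0 through q4 mean 0 through 4 `x`s seen; q5 means more than 4. Each `x` increments (capped at q5); other symbols loop. Accept from {q0, q1, q2, q3, q4}.
        x   y  
>* q0   q1  q0 
 * q1   q2  q1 
 * q2   q3  q2 
 * q3   q4  q3 
 * q4   q5  q4 
   q5   q5  q5 
(> = start, * = accepting)

start=q0; accept=q0,q1,q2,q3,q4; q0-x>q1; q0-y>q0; q1-x>q2; q1-y>q1; q2-x>q3; q2-y>q2; q3-x>q4; q3-y>q3; q4-x>q5; q4-y>q4; q5-x>q5; q5-y>q5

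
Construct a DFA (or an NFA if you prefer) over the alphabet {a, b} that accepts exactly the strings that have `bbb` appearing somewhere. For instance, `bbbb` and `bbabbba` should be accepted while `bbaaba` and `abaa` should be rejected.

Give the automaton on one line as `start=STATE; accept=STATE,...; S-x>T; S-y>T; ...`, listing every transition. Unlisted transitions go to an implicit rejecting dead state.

start=s0; accept=s3; s0-a>s0; s0-b>s1; s1-a>s0; s1-b>s2; s2-a>s0; s2-b>s3; s3-a>s3; s3-b>s3

Track how much of `bbb` has been matched so far: state s0 is no progress, s3 is the absorbing accept state reached once `bbb` has occurred. Intermediate states record partial matches; on a mismatch, fall back to the longest reusable overlap.
With 4 states:
        a   b  
>  s0   s0  s1 
   s1   s0  s2 
   s2   s0  s3 
 * s3   s3  s3 
(> = start, * = accepting)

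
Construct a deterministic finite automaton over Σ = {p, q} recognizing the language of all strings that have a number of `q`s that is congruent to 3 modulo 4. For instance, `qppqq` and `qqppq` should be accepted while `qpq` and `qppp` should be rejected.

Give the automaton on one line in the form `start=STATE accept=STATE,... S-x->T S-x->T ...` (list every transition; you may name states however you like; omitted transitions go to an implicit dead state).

start=A accept=D A-p->A A-q->B B-p->B B-q->C C-p->C C-q->D D-p->D D-q->A

Keep the running count of `q`s modulo 4: each `q` advances along the cycle A → B → C → D → A while other symbols loop. Accept at D.
With 4 states:
       p  q 
>  A   A  B 
   B   B  C 
   C   C  D 
 * D   D  A 
(> = start, * = accepting)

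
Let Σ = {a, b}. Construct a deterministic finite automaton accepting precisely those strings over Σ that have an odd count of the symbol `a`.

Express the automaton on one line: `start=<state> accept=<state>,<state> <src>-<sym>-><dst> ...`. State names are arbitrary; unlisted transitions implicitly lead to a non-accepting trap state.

Keep the running count of `a`s modulo 2: each `a` advances along the cycle q0 → q1 → q0 while other symbols loop. Accept at q1.
With 2 states:
        a   b  
>  q0   q1  q0 
 * q1   q0  q1 
(> = start, * = accepting)

start=q0 accept=q1 q0-a->q1 q0-b->q0 q1-a->q0 q1-b->q1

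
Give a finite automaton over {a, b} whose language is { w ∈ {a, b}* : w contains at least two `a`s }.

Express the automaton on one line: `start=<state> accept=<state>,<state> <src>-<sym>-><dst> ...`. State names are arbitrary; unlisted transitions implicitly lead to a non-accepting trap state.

start=s0 accept=s2,s3 s0-a->s1 s0-b->s0 s1-a->s2 s1-b->s1 s2-a->s3 s2-b->s2 s3-a->s3 s3-b->s3

Only the number of `a`s matters, and only up to 3. Make a chain s0 → s1 → s2 → s3 advanced by each `a` (with s3 absorbing); every other symbol self-loops. The accepting set is {s2, s3}.
        a   b  
>  s0   s1  s0 
   s1   s2  s1 
 * s2   s3  s2 
 * s3   s3  s3 
(> = start, * = accepting)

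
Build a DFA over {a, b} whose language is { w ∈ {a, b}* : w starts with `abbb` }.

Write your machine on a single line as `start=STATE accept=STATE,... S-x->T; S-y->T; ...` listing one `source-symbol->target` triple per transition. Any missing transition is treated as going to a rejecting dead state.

Check the first 4 symbols one by one: s0 through s3 record how many have matched `abbb` so far; any wrong symbol goes to the dead state s5. After all 4 match we enter the accepting sink s4.
A 6-state machine:
        a   b  
>  s0   s1  s5 
   s1   s5  s2 
   s2   s5  s3 
   s3   s5  s4 
 * s4   s4  s4 
   s5   s5  s5 
(> = start, * = accepting)

start=s0; accept=s4; s0-a->s1; s0-b->s5; s1-a->s5; s1-b->s2; s2-a->s5; s2-b->s3; s3-a->s5; s3-b->s4; s4-a->s4; s4-b->s4; s5-a->s5; s5-b->s5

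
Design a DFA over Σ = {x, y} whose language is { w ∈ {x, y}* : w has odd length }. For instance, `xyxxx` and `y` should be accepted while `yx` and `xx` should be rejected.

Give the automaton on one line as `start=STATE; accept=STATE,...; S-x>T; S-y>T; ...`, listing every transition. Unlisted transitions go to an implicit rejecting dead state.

start=A; accept=B; A-x>B; A-y>B; B-x>A; B-y>A

Count input length modulo 2: every symbol advances one step around the cycle A → B → A. Accept at B.
2 states suffice.
       x  y 
>  A   B  B 
 * B   A  A 
(> = start, * = accepting)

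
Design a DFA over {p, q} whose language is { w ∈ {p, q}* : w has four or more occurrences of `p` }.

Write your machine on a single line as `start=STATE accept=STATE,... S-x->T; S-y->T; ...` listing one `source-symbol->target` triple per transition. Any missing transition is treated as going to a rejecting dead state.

Count `p`s, saturating at 5: states s0 through s4 mean 0 through 4 `p`s seen; s5 means more than 4. Each `p` increments (capped at s5); other symbols loop. Accept from {s4, s5}.
6 states suffice.
        p   q  
>  s0   s1  s0 
   s1   s2  s1 
   s2   s3  s2 
   s3   s4  s3 
 * s4   s5  s4 
 * s5   s5  s5 
(> = start, * = accepting)

start=s0; accept=s4,s5; s0-p->s1; s0-q->s0; s1-p->s2; s1-q->s1; s2-p->s3; s2-q->s2; s3-p->s4; s3-q->s3; s4-p->s5; s4-q->s4; s5-p->s5; s5-q->s5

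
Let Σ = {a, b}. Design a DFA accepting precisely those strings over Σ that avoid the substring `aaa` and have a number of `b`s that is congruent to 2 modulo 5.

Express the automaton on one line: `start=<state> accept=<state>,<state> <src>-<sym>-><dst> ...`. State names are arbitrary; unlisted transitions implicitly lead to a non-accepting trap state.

start=S0 accept=S5,S8,S10 S0-a->S1 S0-b->S2 S1-a->S3 S1-b->S2 S2-a->S4 S2-b->S5 S3-a->S6 S3-b->S2 S4-a->S7 S4-b->S5 S5-a->S8 S5-b->S9 S6-a->S6 S6-b->S6 S7-a->S6 S7-b->S5 S8-a->S10 S8-b->S9 S9-a->S11 S9-b->S12 S10-a->S6 S10-b->S9 S11-a->S13 S11-b->S12 S12-a->S14 S12-b->S0 S13-a->S6 S13-b->S12 S14-a->S15 S14-b->S0 S15-a->S6 S15-b->S0

Build one automaton per condition and run them in lockstep. One (4 states) tracks partial matches of the forbidden pattern `aaa`; the other (5 states) tracks the count of `b`s modulo 5. Each combined state is a pair, one component from each; accept when both components accept. After merging equivalent states the machine shrinks.
          a    b  
>  S0     S1   S2 
   S1     S3   S2 
   S2     S4   S5 
   S3     S6   S2 
   S4     S7   S5 
 * S5     S8   S9 
   S6     S6   S6 
   S7     S6   S5 
 * S8    S10   S9 
   S9    S11  S12 
 * S10    S6   S9 
   S11   S13  S12 
   S12   S14   S0 
   S13    S6  S12 
   S14   S15   S0 
   S15    S6   S0 
(> = start, * = accepting)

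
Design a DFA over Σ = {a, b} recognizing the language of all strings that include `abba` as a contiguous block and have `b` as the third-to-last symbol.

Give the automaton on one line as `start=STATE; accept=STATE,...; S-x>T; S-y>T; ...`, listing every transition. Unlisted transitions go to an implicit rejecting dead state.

start=S0; accept=S15,S16,S17,S22; S0-a>S1; S0-b>S2; S1-a>S3; S1-b>S4; S2-a>S5; S2-b>S6; S3-a>S7; S3-b>S8; S4-a>S9; S4-b>S10; S5-a>S11; S5-b>S12; S6-a>S13; S6-b>S14; S7-a>S7; S7-b>S8; S8-a>S9; S8-b>S10; S9-a>S11; S9-b>S12; S10-a>S15; S10-b>S14; S11-a>S7; S11-b>S8; S12-a>S9; S12-b>S10; S13-a>S11; S13-b>S12; S14-a>S13; S14-b>S14; S15-a>S16; S15-b>S17; S16-a>S18; S16-b>S19; S17-a>S20; S17-b>S21; S18-a>S18; S18-b>S19; S19-a>S20; S19-b>S21; S20-a>S16; S20-b>S17; S21-a>S15; S21-b>S22; S22-a>S15; S22-b>S22

Build one automaton per condition and run them in lockstep. The first has 5 states tracking whether and how much of `abba` has been seen; the second has 15 states tracking the last 3 symbols read. A product state is a pair (one from each), accepting exactly when both do.
          a    b  
>  S0     S1   S2 
   S1     S3   S4 
   S2     S5   S6 
   S3     S7   S8 
   S4     S9  S10 
   S5    S11  S12 
   S6    S13  S14 
   S7     S7   S8 
   S8     S9  S10 
   S9    S11  S12 
   S10   S15  S14 
   S11    S7   S8 
   S12    S9  S10 
   S13   S11  S12 
   S14   S13  S14 
 * S15   S16  S17 
 * S16   S18  S19 
 * S17   S20  S21 
   S18   S18  S19 
   S19   S20  S21 
   S20   S16  S17 
   S21   S15  S22 
 * S22   S15  S22 
(> = start, * = accepting)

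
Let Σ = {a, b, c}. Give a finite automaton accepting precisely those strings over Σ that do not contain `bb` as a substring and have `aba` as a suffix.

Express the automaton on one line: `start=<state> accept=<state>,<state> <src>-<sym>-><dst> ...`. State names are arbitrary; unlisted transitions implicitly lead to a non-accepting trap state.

start=q0 accept=q5 q0-a->q1 q0-b->q2 q0-c->q0 q1-a->q1 q1-b->q3 q1-c->q0 q2-a->q1 q2-b->q4 q2-c->q0 q3-a->q5 q3-b->q4 q3-c->q0 q4-a->q4 q4-b->q4 q4-c->q4 q5-a->q1 q5-b->q3 q5-c->q0

Handle the two conditions separately and then intersect. One (3 states) tracks partial matches of the forbidden pattern `bb`; the other (4 states) tracks how much of the suffix `aba` has currently been matched. Each combined state is a pair, one component from each; accept when both components accept. Minimizing collapses redundant product states.
        a   b   c  
>  q0   q1  q2  q0 
   q1   q1  q3  q0 
   q2   q1  q4  q0 
   q3   q5  q4  q0 
   q4   q4  q4  q4 
 * q5   q1  q3  q0 
(> = start, * = accepting)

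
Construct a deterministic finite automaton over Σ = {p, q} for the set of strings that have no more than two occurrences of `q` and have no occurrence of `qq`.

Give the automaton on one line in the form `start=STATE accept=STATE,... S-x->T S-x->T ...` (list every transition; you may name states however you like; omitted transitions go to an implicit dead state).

start=A accept=A,B,C,E A-p->A A-q->B B-p->C B-q->D C-p->C C-q->E D-p->D D-q->D E-p->E E-q->D

Build one automaton per condition and run them in lockstep. One (4 states) tracks the count of `q`s, saturating at 3; the other (3 states) tracks partial matches of the forbidden pattern `qq`. Each combined state is a pair, one component from each; accept when both components accept. After merging equivalent states the machine shrinks.
With 5 states:
       p  q 
>* A   A  B 
 * B   C  D 
 * C   C  E 
   D   D  D 
 * E   E  D 
(> = start, * = accepting)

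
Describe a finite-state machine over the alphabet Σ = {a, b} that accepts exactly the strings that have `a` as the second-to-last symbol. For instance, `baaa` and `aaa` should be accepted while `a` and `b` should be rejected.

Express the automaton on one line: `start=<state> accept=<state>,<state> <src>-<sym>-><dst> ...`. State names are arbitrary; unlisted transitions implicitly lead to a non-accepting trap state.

A DFA must remember the last 2 symbols (since which symbol is second-to-last isn't known until the input ends). Use one state per possible window of the last ≤2 symbols; accept from those whose window starts with `a`.
A 7-state machine:
        a   b  
>  q0   q1  q2 
   q1   q3  q4 
   q2   q5  q6 
 * q3   q3  q4 
 * q4   q5  q6 
   q5   q3  q4 
   q6   q5  q6 
(> = start, * = accepting)

start=q0 accept=q3,q4 q0-a->q1 q0-b->q2 q1-a->q3 q1-b->q4 q2-a->q5 q2-b->q6 q3-a->q3 q3-b->q4 q4-a->q5 q4-b->q6 q5-a->q3 q5-b->q4 q6-a->q5 q6-b->q6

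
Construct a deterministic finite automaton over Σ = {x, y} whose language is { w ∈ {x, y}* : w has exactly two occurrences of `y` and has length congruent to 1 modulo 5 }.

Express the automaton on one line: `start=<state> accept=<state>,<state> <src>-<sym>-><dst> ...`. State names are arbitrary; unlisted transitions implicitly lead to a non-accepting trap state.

start=s0 accept=s17 s0-x->s1 s0-y->s2 s1-x->s3 s1-y->s4 s2-x->s4 s2-y->s5 s3-x->s6 s3-y->s7 s4-x->s7 s4-y->s8 s5-x->s8 s5-y->s9 s6-x->s10 s6-y->s11 s7-x->s11 s7-y->s12 s8-x->s12 s8-y->s13 s9-x->s13 s9-y->s13 s10-x->s0 s10-y->s14 s11-x->s14 s11-y->s15 s12-x->s15 s12-y->s16 s13-x->s16 s13-y->s16 s14-x->s2 s14-y->s17 s15-x->s17 s15-y->s18 s16-x->s18 s16-y->s18 s17-x->s5 s17-y->s19 s18-x->s19 s18-y->s19 s19-x->s9 s19-y->s9

Run two small machines in parallel and take their product. The first has 4 states tracking the count of `y`s, saturating at 3; the second has 5 states tracking the input length modulo 5. A product state is a pair (one from each), accepting exactly when both do.
With 20 states:
          x    y  
>  s0     s1   s2 
   s1     s3   s4 
   s2     s4   s5 
   s3     s6   s7 
   s4     s7   s8 
   s5     s8   s9 
   s6    s10  s11 
   s7    s11  s12 
   s8    s12  s13 
   s9    s13  s13 
   s10    s0  s14 
   s11   s14  s15 
   s12   s15  s16 
   s13   s16  s16 
   s14    s2  s17 
   s15   s17  s18 
   s16   s18  s18 
 * s17    s5  s19 
   s18   s19  s19 
   s19    s9   s9 
(> = start, * = accepting)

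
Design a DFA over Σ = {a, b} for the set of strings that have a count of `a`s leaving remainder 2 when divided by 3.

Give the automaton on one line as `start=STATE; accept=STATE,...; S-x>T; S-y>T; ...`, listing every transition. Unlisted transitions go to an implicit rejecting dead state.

Keep the running count of `a`s modulo 3: each `a` advances along the cycle s0 → s1 → s2 → s0 while other symbols loop. Accept at s2.
A 3-state machine:
        a   b  
>  s0   s1  s0 
   s1   s2  s1 
 * s2   s0  s2 
(> = start, * = accepting)

start=s0; accept=s2; s0-a>s1; s0-b>s0; s1-a>s2; s1-b>s1; s2-a>s0; s2-b>s2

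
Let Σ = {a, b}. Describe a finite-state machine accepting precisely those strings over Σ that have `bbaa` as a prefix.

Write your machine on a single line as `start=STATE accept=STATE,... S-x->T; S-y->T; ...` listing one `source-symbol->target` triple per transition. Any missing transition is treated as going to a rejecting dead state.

start=q0; accept=q4; q0-a->q5; q0-b->q1; q1-a->q5; q1-b->q2; q2-a->q3; q2-b->q5; q3-a->q4; q3-b->q5; q4-a->q4; q4-b->q4; q5-a->q5; q5-b->q5

Check the first 4 symbols one by one: q0 through q3 record how many have matched `bbaa` so far; any wrong symbol goes to the dead state q5. After all 4 match we enter the accepting sink q4.
With 6 states:
        a   b  
>  q0   q5  q1 
   q1   q5  q2 
   q2   q3  q5 
   q3   q4  q5 
 * q4   q4  q4 
   q5   q5  q5 
(> = start, * = accepting)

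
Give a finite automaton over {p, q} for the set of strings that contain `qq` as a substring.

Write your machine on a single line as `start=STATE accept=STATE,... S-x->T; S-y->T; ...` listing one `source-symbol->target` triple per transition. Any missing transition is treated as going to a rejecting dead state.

start=S0; accept=S2; S0-p->S0; S0-q->S1; S1-p->S0; S1-q->S2; S2-p->S2; S2-q->S2

States S0..S1 record the length of the longest prefix of `qq` that matches the current input suffix. Reaching S2 means `qq` has been seen, and we stay there forever. Accept from S2.
With 3 states:
        p   q  
>  S0   S0  S1 
   S1   S0  S2 
 * S2   S2  S2 
(> = start, * = accepting)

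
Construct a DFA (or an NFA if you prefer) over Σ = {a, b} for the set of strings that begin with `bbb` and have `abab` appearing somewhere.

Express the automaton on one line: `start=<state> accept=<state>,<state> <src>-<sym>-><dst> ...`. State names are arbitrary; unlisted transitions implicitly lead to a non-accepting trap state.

Handle the two conditions separately and then intersect. The first has 5 states tracking whether the input so far still matches the prefix `bbb`; the second has 5 states tracking whether and how much of `abab` has been seen. A product state is a pair (one from each), accepting exactly when both do. After merging equivalent states the machine shrinks.
A 9-state machine:
        a   b  
>  S0   S1  S2 
   S1   S1  S1 
   S2   S1  S3 
   S3   S1  S4 
   S4   S5  S4 
   S5   S5  S6 
   S6   S7  S4 
   S7   S5  S8 
 * S8   S8  S8 
(> = start, * = accepting)

start=S0 accept=S8 S0-a->S1 S0-b->S2 S1-a->S1 S1-b->S1 S2-a->S1 S2-b->S3 S3-a->S1 S3-b->S4 S4-a->S5 S4-b->S4 S5-a->S5 S5-b->S6 S6-a->S7 S6-b->S4 S7-a->S5 S7-b->S8 S8-a->S8 S8-b->S8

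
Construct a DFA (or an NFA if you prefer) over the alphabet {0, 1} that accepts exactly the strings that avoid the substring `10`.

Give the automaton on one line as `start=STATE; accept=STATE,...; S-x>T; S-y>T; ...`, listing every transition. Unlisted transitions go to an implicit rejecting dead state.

start=q0; accept=q0,q1; q0-0>q0; q0-1>q1; q1-0>q2; q1-1>q1; q2-0>q2; q2-1>q2

Track partial matches of the forbidden pattern `10`. State q2 is a dead state reached once `10` has occurred; every other state accepts. q0 means no part of `10` is currently matched.
A 3-state machine:
        0   1  
>* q0   q0  q1 
 * q1   q2  q1 
   q2   q2  q2 
(> = start, * = accepting)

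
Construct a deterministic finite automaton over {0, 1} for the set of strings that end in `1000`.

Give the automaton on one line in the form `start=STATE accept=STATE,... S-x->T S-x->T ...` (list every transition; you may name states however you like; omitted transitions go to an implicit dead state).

start=S0 accept=S4 S0-0->S0 S0-1->S1 S1-0->S2 S1-1->S1 S2-0->S3 S2-1->S1 S3-0->S4 S3-1->S1 S4-0->S0 S4-1->S1

Let each state record the length of the longest suffix of the input read so far that is also a prefix of `1000`. S1 means the last symbol is `1`; S2 means the last 2 symbols are `10`; S3 means the last 3 symbols are `100`; S4 means the last 4 symbols are `1000`. Accept only at S4, where the string currently ends in `1000`.
With 5 states:
        0   1  
>  S0   S0  S1 
   S1   S2  S1 
   S2   S3  S1 
   S3   S4  S1 
 * S4   S0  S1 
(> = start, * = accepting)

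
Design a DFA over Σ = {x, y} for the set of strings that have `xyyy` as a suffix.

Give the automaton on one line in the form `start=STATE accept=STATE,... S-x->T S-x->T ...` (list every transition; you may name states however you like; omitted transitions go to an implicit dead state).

start=S0 accept=S4 S0-x->S1 S0-y->S0 S1-x->S1 S1-y->S2 S2-x->S1 S2-y->S3 S3-x->S1 S3-y->S4 S4-x->S1 S4-y->S0

Let each state record the length of the longest suffix of the input read so far that is also a prefix of `xyyy`. S1 means the last symbol is `x`; S2 means the last 2 symbols are `xy`; S3 means the last 3 symbols are `xyy`; S4 means the last 4 symbols are `xyyy`. Accept only at S4, where the string currently ends in `xyyy`.
        x   y  
>  S0   S1  S0 
   S1   S1  S2 
   S2   S1  S3 
   S3   S1  S4 
 * S4   S1  S0 
(> = start, * = accepting)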